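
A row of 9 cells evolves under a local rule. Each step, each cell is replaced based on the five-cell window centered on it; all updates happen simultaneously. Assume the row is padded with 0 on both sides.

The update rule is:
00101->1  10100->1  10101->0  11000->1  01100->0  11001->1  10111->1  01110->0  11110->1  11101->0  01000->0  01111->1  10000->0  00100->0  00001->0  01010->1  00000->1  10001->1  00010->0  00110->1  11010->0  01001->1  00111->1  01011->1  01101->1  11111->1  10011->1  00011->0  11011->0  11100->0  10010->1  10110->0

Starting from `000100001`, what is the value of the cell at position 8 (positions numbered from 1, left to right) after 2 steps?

1

100000000
000111111
position 8 holds 1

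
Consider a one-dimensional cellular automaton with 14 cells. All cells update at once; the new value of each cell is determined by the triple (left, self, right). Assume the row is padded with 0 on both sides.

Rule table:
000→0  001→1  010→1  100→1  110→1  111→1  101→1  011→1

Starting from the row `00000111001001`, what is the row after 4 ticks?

tick 1: 00001111111111
tick 2: 00011111111111
tick 3: 00111111111111
tick 4: 01111111111111

01111111111111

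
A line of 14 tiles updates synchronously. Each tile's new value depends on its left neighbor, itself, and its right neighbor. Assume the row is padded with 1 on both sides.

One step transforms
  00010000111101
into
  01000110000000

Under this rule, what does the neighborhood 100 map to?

At position 0 the neighborhood is 100; the next row has 0 there.

0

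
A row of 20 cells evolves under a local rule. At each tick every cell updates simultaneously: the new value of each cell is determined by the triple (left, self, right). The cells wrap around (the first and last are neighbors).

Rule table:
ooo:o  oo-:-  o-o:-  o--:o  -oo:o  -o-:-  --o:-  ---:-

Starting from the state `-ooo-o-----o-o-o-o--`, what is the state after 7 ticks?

--------o---o-------

-oo---o-----------o-
-o-o---o-----------o
----o---o-----------
-----o---o----------
------o---o---------
-------o---o--------
--------o---o-------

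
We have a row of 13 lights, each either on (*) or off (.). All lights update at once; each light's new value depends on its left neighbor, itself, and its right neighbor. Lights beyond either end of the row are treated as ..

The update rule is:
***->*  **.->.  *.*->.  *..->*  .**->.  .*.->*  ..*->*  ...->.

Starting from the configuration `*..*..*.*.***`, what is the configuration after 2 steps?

.*****..*****

*******.*..*.
.*****..*****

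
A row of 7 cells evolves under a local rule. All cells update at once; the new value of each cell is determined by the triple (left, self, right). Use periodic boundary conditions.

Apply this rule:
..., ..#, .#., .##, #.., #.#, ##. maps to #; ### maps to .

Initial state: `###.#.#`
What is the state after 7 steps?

..#####

..#####
###...#
..#####  (repeats step 1; period 2)
step 7: ..#####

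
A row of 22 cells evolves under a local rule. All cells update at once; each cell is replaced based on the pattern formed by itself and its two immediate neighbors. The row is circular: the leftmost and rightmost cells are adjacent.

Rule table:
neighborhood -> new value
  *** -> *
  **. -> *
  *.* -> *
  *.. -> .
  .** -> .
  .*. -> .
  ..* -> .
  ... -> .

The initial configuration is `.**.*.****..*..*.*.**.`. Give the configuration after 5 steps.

step 1: ..**.*.***......*.*.*.
step 2: ...**.*.**.......*.*..
step 3: ....**.*.*........*...
step 4: .....**.*.............
step 5: ......**..............

......**..............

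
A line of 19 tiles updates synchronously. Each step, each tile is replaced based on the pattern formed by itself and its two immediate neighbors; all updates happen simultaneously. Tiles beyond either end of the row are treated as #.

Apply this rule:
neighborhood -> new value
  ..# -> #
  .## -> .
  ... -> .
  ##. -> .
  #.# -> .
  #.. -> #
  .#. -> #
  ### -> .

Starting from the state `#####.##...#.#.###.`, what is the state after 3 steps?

.#....#..#..#..#.#.

........#.##.#.....
#......##....##...#
.#....#..#..#..#.#.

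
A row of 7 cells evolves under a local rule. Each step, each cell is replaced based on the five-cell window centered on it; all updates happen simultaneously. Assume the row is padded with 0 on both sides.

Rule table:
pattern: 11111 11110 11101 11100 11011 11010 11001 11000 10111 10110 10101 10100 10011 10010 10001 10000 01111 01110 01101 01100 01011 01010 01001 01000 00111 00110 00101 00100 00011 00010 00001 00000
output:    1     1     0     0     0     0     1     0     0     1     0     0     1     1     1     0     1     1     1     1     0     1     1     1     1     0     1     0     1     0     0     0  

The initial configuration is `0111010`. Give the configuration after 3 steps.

0111010

1110001
1100100
0111010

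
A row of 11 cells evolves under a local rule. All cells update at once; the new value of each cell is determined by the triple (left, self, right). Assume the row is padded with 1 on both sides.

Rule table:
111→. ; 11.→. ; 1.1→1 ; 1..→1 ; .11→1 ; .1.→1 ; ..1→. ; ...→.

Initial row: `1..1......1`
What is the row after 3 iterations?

iteration 1: .1.11.....1
iteration 2: 1111.1....1
iteration 3: ....111...1

....111...1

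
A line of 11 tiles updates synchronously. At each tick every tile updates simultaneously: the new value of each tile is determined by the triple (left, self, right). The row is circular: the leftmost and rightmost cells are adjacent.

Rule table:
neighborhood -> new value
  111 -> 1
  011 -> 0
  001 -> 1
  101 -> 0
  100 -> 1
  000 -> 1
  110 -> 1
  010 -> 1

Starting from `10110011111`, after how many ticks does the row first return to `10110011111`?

22

10011101111
11101100111
11100111011
11111011001
11111001110
01111110110
10111110011
10011111101
11101111100
01100111111
00111011111
11011001111
11001110111
11110110011
11110011101
11111101100
01111100111
00111111011
11011111001
11001111110
01110111110
10110011111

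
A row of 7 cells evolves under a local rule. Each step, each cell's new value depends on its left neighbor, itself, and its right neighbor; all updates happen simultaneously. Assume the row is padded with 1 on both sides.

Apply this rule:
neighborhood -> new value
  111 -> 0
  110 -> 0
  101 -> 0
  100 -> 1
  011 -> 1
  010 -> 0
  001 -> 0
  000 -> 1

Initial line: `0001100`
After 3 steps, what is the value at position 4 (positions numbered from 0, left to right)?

1

1101010
0000000
1111110
position 4 holds 1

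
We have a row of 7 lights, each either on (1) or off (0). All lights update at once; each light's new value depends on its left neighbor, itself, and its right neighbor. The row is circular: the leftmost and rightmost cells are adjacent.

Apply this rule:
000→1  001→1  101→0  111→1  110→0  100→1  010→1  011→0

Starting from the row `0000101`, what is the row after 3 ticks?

0110111

1111101
1111000
0110111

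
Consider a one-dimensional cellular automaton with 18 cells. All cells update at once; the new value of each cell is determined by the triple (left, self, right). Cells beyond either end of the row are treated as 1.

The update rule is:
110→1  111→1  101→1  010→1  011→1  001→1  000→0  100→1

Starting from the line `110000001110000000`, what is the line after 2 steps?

111000011111000001
111100111111100011

111100111111100011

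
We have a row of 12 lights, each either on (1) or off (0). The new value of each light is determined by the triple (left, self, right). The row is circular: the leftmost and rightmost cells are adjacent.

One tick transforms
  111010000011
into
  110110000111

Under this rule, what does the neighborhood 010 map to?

At position 4 the neighborhood is 010; the next row has 1 there.

1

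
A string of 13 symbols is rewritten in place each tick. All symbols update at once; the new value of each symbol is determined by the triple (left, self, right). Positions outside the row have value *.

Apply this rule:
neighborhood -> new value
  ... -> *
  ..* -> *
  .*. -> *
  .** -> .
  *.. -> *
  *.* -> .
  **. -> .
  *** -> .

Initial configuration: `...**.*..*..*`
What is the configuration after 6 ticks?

tick 1: ***...******.
tick 2: ...***.......
tick 3: ***...*******
tick 4: ...***.......  (repeats tick 2; period 2)
tick 6: ...***.......

...***.......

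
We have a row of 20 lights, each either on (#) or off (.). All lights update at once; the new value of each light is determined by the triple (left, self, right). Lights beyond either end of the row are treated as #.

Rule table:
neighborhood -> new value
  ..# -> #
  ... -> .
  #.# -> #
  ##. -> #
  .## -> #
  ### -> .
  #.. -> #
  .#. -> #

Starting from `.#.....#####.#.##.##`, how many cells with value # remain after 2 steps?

###...##...########.
..##.####.##......##
count of #: 10

10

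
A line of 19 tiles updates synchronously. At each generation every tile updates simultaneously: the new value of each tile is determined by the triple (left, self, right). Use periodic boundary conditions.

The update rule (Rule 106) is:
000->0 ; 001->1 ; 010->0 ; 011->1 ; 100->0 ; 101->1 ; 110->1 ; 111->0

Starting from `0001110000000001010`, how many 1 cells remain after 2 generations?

6

generation 1: 0011010000000010100
generation 2: 0111100000000101000
count of 1: 6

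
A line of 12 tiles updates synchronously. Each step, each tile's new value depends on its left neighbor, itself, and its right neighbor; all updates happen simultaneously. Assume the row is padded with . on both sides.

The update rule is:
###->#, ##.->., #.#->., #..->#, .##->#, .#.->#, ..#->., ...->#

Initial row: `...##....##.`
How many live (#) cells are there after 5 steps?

7

step 1: ##.#.###.#.#
step 2: #..#.##..#.#
step 3: ##.#.#.#.#.#
step 4: #..#.#.#.#.#
step 5: ##.#.#.#.#.#
count of #: 7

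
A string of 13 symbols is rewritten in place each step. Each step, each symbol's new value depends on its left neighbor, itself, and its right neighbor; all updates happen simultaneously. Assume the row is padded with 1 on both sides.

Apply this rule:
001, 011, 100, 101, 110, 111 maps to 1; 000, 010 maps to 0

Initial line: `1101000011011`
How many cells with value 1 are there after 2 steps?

12

1110100111111
1111011111111
count of 1: 12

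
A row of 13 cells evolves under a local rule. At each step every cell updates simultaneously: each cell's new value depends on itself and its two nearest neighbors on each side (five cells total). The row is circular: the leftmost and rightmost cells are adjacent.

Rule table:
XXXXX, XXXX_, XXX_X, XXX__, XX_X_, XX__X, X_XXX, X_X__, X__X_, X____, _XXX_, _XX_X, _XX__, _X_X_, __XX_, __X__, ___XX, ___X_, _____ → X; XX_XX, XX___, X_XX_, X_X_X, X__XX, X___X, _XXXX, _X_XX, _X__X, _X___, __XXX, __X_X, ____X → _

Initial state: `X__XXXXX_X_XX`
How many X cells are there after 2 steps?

XX___XXXX__XX
XX__X__XXX___
count of X: 6

6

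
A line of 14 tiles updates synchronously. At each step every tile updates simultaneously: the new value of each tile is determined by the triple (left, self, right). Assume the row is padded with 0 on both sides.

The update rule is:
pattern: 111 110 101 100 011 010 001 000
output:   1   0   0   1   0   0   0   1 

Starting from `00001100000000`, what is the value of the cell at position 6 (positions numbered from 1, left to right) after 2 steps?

0

11100011111111
01011001111110
position 6 holds 0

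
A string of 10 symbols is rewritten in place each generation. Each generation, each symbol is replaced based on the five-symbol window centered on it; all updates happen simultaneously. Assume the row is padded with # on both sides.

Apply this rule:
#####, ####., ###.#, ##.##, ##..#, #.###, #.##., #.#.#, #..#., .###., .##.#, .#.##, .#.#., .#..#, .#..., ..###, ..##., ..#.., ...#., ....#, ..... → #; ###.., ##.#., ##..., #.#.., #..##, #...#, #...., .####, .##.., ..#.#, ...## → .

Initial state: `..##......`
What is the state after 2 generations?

#.#...###.
#..#..####

#..#..####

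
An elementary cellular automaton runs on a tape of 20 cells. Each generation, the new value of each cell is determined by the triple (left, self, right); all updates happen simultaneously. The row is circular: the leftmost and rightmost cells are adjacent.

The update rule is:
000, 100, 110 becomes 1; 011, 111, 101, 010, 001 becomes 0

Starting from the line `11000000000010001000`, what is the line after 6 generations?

00000011001100110000

generation 1: 01111111111001100110
generation 2: 00000000001100110011
generation 3: 11111111100110011001
generation 4: 00000000110011001100
generation 5: 11111110011001100111
generation 6: 00000011001100110000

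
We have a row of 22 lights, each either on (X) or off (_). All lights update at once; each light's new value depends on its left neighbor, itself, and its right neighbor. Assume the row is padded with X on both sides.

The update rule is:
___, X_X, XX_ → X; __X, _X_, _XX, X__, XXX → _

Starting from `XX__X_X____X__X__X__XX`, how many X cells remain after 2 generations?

13

_X___X__XX____________
X__X_____X_XXXXXXXXXX_
count of X: 13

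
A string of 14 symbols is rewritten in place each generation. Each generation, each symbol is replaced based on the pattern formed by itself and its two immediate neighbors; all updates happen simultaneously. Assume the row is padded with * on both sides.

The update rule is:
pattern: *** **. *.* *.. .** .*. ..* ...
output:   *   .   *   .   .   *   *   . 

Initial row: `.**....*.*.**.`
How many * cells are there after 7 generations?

*.....*****..*
.....*.***..*.
....***.*..***
...*.*.**.*.**
..*****..***.*
.*.***..*.*.*.
***.*..*******
count of *: 11

11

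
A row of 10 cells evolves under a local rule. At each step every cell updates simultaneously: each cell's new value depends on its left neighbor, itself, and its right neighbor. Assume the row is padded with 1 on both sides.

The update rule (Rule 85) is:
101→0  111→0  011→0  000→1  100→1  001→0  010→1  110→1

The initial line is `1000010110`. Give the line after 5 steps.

1111010010
0001011010
1101001010
0101101010
0100101010

0100101010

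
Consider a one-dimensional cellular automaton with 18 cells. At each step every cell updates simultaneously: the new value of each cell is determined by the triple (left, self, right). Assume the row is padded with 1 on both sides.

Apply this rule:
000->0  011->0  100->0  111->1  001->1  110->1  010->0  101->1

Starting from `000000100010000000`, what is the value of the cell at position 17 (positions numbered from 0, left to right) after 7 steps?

1

000001000100000001
000010001000000010
000100010000000101
001000100000001010
010001000000010101
100010000000101010
100100000001010101
position 17 holds 1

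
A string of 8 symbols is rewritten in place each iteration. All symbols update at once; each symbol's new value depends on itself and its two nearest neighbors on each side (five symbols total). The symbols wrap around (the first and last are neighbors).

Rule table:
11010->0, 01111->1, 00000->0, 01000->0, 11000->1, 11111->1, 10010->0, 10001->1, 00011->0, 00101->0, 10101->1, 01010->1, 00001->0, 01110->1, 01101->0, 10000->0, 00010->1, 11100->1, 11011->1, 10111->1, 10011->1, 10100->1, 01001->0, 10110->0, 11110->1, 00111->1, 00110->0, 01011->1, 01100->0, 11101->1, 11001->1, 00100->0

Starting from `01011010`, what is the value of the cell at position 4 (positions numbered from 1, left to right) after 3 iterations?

1

iteration 1: 00100010
iteration 2: 11001100
iteration 3: 00110011
position 4 holds 1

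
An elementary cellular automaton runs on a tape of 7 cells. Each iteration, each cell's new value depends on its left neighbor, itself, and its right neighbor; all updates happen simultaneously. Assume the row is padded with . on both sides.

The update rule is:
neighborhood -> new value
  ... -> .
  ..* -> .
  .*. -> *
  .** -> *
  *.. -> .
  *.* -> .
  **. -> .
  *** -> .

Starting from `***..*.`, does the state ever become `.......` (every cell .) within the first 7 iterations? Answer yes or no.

no

*....*.
*....*.  (fixed point — unchanged through iteration 7)
iteration 7 is *....*., still not uniform .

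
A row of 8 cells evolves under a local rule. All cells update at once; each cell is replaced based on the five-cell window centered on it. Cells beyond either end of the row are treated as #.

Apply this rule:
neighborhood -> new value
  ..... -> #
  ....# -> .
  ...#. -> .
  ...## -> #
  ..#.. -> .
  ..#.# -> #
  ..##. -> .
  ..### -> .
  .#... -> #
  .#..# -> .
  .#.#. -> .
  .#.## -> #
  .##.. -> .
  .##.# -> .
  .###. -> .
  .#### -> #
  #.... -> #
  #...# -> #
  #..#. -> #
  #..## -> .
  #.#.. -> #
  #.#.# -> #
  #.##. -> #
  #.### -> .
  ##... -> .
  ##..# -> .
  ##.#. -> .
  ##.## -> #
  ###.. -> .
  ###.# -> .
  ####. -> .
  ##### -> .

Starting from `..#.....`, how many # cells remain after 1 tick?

5

.#.###.#
count of #: 5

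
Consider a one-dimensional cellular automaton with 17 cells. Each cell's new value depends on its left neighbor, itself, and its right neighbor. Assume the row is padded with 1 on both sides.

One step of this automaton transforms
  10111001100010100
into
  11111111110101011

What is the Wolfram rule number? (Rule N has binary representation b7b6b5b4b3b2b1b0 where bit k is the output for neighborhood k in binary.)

250

position 3: 111 → 1  (bit 7 = 1)
position 0: 110 → 1  (bit 6 = 1)
position 1: 101 → 1  (bit 5 = 1)
position 5: 100 → 1  (bit 4 = 1)
position 2: 011 → 1  (bit 3 = 1)
position 12: 010 → 0  (bit 2 = 0)
position 6: 001 → 1  (bit 1 = 1)
position 10: 000 → 0  (bit 0 = 0)
bits b7..b0 = 11111010 = 250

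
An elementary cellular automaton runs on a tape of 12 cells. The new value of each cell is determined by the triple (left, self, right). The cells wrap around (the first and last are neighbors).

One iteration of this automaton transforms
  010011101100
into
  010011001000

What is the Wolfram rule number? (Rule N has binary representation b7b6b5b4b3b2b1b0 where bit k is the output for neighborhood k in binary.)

140

position 5: 111 → 1  (bit 7 = 1)
position 6: 110 → 0  (bit 6 = 0)
position 7: 101 → 0  (bit 5 = 0)
position 2: 100 → 0  (bit 4 = 0)
position 4: 011 → 1  (bit 3 = 1)
position 1: 010 → 1  (bit 2 = 1)
position 0: 001 → 0  (bit 1 = 0)
position 11: 000 → 0  (bit 0 = 0)
bits b7..b0 = 10001100 = 140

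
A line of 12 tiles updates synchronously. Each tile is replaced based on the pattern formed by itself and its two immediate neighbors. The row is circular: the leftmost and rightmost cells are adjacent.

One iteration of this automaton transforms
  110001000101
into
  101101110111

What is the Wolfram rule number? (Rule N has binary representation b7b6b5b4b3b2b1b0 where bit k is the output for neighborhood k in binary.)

189

position 0: 111 → 1  (bit 7 = 1)
position 1: 110 → 0  (bit 6 = 0)
position 10: 101 → 1  (bit 5 = 1)
position 2: 100 → 1  (bit 4 = 1)
position 11: 011 → 1  (bit 3 = 1)
position 5: 010 → 1  (bit 2 = 1)
position 4: 001 → 0  (bit 1 = 0)
position 3: 000 → 1  (bit 0 = 1)
bits b7..b0 = 10111101 = 189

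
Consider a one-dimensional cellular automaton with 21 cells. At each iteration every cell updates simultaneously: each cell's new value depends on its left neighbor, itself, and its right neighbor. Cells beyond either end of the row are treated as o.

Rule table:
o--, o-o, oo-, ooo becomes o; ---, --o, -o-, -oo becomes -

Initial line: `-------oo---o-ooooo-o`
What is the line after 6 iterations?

oooooo-------oo---o-o

o-------oo---o-ooooo-
oo-------oo---o-ooooo
ooo-------oo---o-oooo
oooo-------oo---o-ooo
ooooo-------oo---o-oo
oooooo-------oo---o-o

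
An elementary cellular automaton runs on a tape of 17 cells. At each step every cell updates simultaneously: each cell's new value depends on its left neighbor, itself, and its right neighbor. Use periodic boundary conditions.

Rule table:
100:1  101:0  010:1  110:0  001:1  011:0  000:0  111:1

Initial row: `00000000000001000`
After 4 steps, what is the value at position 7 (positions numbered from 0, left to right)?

00000000000011100
00000000000101010
00000000001101011
10000000010001000
position 7 holds 0

0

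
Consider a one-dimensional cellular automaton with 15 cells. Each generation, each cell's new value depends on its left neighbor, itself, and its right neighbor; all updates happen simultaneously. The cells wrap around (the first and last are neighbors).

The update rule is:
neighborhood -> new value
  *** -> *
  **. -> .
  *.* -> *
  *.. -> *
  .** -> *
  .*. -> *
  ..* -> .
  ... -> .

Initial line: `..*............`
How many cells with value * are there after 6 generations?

5

..**...........
..*.*..........
..****.........
..***.*........
..**.***.......
..*.***.*......
count of *: 5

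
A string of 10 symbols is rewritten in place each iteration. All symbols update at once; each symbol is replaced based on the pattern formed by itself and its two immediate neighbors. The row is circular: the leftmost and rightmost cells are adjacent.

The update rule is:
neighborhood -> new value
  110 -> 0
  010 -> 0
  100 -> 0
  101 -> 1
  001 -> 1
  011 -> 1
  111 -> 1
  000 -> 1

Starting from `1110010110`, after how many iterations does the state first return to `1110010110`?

1100101101
1001011011
0010110111
0101101110
1011011100
0110111001
1101110010
1011100101
0111001011
1110010110

10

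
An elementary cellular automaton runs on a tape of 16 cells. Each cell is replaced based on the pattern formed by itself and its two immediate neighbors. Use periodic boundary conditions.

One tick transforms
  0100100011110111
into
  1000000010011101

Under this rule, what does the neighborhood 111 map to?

At position 9 the neighborhood is 111; the next row has 0 there.

0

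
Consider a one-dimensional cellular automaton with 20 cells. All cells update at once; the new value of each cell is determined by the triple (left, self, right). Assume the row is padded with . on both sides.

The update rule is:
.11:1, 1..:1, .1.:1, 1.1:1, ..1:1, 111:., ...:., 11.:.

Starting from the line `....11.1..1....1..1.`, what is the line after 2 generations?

..11.11.....111.....

...11.111111..111111
..11.11.....111.....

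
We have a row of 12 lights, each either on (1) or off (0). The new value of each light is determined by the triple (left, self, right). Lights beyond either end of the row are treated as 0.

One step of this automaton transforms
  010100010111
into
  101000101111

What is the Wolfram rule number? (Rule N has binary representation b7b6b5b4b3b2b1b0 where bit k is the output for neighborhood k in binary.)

position 10: 111 → 1  (bit 7 = 1)
position 11: 110 → 1  (bit 6 = 1)
position 2: 101 → 1  (bit 5 = 1)
position 4: 100 → 0  (bit 4 = 0)
position 9: 011 → 1  (bit 3 = 1)
position 1: 010 → 0  (bit 2 = 0)
position 0: 001 → 1  (bit 1 = 1)
position 5: 000 → 0  (bit 0 = 0)
bits b7..b0 = 11101010 = 234

234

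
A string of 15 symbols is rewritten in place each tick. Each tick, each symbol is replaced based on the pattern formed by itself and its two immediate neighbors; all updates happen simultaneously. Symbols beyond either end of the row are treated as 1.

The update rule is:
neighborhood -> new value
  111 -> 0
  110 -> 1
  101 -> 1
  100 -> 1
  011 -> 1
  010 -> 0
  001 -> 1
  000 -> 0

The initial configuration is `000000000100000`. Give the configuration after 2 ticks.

110000010101011

tick 1: 100000001010001
tick 2: 110000010101011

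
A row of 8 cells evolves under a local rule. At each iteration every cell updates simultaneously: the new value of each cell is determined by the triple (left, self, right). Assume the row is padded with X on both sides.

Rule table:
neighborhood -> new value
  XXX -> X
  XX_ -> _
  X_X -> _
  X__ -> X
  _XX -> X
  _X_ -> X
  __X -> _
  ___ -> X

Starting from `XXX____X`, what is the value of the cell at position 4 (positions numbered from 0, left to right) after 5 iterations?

_

iteration 1: XX_XXX_X
iteration 2: X__XX__X
iteration 3: _X_X_X_X
iteration 4: _X_X_X_X  (fixed point — unchanged through iteration 5)
position 4 holds _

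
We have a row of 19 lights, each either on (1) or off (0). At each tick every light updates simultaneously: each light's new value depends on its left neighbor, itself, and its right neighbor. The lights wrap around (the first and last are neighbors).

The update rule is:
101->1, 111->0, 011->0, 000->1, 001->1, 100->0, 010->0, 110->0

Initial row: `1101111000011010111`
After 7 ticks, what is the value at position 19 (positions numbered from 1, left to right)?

tick 1: 0010000011100101000
tick 2: 1100111100001010011
tick 3: 0001000001110100100
tick 4: 1110011110001001001
tick 5: 0000100000110010010
tick 6: 1111001111000100100
tick 7: 0000010000011001001
position 19 holds 1

1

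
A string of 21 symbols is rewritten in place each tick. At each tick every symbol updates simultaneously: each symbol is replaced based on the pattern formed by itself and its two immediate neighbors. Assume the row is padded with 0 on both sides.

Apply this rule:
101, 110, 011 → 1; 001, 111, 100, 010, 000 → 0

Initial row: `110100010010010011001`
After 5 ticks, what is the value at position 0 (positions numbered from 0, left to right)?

111000000000000011000
101000000000000011000
010000000000000011000
000000000000000011000
000000000000000011000
position 0 holds 0

0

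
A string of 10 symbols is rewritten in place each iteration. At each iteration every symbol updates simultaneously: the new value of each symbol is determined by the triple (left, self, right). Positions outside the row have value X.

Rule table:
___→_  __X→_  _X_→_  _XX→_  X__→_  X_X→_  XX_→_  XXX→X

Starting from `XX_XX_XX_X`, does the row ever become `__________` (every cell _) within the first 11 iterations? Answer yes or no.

iteration 1: X_________
iteration 2: __________
all cells are _ at iteration 2

yes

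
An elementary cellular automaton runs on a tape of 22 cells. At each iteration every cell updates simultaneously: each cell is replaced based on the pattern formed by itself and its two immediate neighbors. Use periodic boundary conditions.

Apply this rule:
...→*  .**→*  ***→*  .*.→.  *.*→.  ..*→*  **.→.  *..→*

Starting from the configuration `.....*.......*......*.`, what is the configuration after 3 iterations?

***.*******.******.***

*****.*******.******.*
****..******..*****..*
***.*******.******.***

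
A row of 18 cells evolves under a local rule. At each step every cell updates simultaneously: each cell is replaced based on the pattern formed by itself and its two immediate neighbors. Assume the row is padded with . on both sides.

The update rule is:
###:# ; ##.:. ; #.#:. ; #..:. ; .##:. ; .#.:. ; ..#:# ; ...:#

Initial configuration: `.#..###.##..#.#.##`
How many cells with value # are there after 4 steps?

step 1: #..#.#.....#......
step 2: ..#....####..#####
step 3: ##..###.##..#.###.
step 4: ...#.#.....#...#..
count of #: 4

4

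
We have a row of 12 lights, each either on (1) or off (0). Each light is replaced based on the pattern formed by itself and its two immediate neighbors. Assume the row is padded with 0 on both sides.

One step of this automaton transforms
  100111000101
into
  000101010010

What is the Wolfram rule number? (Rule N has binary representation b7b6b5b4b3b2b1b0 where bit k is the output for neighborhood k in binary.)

position 4: 111 → 0  (bit 7 = 0)
position 5: 110 → 1  (bit 6 = 1)
position 10: 101 → 1  (bit 5 = 1)
position 1: 100 → 0  (bit 4 = 0)
position 3: 011 → 1  (bit 3 = 1)
position 0: 010 → 0  (bit 2 = 0)
position 2: 001 → 0  (bit 1 = 0)
position 7: 000 → 1  (bit 0 = 1)
bits b7..b0 = 01101001 = 105

105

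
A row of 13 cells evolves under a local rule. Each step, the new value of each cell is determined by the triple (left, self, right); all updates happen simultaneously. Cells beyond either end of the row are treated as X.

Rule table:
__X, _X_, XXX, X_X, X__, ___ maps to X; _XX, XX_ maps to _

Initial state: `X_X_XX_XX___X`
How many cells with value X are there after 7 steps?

_XXX__X__XXX_
X_X_XXXXX_X_X
_XXX_XXX_XXX_
X_X_X_X_X_X_X
_XXXXXXXXXXX_
X_XXXXXXXXX_X
_X_XXXXXXX_X_
count of X: 9

9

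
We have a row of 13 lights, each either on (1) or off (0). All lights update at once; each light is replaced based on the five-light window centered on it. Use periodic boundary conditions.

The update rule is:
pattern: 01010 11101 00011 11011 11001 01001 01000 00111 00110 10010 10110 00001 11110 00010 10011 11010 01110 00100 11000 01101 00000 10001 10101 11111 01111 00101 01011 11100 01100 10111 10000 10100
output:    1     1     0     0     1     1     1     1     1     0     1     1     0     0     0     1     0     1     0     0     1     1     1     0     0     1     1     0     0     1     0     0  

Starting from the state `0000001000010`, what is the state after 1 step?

0111101101011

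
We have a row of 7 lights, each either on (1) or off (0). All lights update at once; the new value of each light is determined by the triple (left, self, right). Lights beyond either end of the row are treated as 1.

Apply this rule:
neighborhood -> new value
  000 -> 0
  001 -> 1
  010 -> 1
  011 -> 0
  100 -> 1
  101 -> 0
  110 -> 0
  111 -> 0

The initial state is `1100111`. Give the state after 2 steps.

1100101

0011000
1100101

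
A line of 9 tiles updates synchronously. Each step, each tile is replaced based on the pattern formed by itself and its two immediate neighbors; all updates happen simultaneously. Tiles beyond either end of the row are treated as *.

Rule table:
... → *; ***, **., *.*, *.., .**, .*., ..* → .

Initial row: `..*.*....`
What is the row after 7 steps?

......**.
.****....
......**.  (repeats step 1; period 2)
step 7: ......**.

......**.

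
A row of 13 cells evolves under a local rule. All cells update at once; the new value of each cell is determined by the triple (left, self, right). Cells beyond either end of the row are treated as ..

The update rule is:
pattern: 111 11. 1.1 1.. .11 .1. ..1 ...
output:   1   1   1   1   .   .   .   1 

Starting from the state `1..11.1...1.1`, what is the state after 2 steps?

.1..11.11..1.
..1..11.11..1

..1..11.11..1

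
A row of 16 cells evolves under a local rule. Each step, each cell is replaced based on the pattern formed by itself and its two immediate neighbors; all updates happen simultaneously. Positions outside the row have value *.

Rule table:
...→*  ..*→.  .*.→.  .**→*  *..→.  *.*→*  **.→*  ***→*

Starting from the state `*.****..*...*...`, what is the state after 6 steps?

**********..****

step 1: ******....*...*.
step 2: ******.**...*..*
step 3: *********.*....*
step 4: **********..**.*
step 5: **********..****
step 6: **********..****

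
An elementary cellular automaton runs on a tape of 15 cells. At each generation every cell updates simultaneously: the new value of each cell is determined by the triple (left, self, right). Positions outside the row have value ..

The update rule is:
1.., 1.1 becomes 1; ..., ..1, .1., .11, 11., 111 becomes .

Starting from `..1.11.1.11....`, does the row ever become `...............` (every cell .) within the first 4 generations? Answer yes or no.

...1..1.1..1...
....1..1.1..1..
.....1..1.1..1.
......1..1.1..1
generation 4 is ......1..1.1..1, still not uniform .

no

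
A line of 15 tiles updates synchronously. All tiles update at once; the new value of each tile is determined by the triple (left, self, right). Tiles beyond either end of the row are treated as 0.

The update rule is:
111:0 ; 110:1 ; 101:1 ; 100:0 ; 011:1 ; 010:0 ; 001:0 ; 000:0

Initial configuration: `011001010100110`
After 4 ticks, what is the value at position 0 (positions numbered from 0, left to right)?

0

tick 1: 011000101000110
tick 2: 011000010000110
tick 3: 011000000000110
tick 4: 011000000000110
position 0 holds 0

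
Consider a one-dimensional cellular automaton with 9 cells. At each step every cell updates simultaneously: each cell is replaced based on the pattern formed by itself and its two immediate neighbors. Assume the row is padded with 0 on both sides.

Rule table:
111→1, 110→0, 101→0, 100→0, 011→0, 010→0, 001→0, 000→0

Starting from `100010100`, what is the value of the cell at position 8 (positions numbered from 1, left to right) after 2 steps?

000000000
000000000
position 8 holds 0

0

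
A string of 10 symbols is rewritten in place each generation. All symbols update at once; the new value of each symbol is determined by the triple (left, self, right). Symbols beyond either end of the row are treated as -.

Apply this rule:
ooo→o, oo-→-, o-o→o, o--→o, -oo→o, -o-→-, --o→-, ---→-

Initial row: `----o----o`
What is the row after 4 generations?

--------o-

-----o----
------o---
-------o--
--------o-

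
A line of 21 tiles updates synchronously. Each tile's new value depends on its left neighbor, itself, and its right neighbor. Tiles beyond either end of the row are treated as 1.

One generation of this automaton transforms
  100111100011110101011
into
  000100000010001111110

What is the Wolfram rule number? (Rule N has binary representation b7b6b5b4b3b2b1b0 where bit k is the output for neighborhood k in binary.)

44

position 4: 111 → 0  (bit 7 = 0)
position 0: 110 → 0  (bit 6 = 0)
position 14: 101 → 1  (bit 5 = 1)
position 1: 100 → 0  (bit 4 = 0)
position 3: 011 → 1  (bit 3 = 1)
position 15: 010 → 1  (bit 2 = 1)
position 2: 001 → 0  (bit 1 = 0)
position 8: 000 → 0  (bit 0 = 0)
bits b7..b0 = 00101100 = 44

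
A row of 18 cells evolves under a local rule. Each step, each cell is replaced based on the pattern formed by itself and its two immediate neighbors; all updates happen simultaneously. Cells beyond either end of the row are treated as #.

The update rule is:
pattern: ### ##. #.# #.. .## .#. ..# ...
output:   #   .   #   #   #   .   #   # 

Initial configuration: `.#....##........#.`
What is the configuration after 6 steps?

##.########.######

step 1: #.#####.########.#
step 2: .#####.########.##
step 3: #####.########.###
step 4: ####.########.####
step 5: ###.########.#####
step 6: ##.########.######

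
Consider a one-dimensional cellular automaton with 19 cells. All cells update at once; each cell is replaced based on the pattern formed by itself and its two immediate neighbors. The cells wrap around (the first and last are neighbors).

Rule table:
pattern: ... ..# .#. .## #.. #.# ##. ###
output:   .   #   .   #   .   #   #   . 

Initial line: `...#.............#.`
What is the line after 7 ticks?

tick 1: ..#.............#..
tick 2: .#.............#...
tick 3: #.............#....
tick 4: .............#....#
tick 5: ............#....#.
tick 6: ...........#....#..
tick 7: ..........#....#...

..........#....#...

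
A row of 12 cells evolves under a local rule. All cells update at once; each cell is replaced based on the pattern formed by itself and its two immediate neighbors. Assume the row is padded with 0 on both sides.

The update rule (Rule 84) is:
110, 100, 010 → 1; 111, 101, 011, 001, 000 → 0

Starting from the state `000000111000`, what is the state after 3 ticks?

tick 1: 000000001100
tick 2: 000000000110
tick 3: 000000000011

000000000011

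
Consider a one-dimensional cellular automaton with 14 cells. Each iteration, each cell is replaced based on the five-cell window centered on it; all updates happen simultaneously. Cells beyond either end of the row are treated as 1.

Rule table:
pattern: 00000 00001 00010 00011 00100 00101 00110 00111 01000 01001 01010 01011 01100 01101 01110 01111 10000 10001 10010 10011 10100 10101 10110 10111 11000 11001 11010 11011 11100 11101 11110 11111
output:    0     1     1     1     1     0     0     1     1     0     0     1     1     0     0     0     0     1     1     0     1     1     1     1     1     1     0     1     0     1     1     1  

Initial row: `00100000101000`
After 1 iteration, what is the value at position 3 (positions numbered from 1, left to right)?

11110011001111
position 3 holds 1

1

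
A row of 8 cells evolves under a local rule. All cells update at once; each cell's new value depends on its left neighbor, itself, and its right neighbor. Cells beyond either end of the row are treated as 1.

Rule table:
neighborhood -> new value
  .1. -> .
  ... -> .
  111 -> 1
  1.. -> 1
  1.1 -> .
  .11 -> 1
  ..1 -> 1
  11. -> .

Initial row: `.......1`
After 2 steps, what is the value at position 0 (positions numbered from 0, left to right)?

step 1: 1.....11
step 2: .1...111
position 0 holds .

.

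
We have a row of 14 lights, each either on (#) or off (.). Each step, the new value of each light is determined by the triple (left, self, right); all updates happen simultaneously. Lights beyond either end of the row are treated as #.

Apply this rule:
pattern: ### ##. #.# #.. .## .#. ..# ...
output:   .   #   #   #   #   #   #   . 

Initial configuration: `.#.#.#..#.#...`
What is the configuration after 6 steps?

####...####..#

step 1: ############.#
step 2: ...........###
step 3: #.........##..
step 4: ##.......#####
step 5: .##.....##....
step 6: ####...####..#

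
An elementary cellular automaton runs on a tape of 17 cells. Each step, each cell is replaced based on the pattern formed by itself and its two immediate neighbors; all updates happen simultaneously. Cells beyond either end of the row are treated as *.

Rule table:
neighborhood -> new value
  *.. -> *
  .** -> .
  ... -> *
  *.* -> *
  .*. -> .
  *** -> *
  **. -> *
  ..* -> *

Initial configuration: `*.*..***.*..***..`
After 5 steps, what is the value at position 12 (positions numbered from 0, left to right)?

**.**.***.**.****
***.**.***.**.***
****.**.***.**.**
*****.**.***.**.*
******.**.***.**.
position 12 holds *

*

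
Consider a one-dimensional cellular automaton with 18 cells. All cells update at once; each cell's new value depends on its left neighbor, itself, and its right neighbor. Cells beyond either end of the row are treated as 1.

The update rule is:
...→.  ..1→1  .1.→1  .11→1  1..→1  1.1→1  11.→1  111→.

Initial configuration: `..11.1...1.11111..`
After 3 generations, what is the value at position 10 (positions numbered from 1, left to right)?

1111111.1111...111
......111..11.11..
1....11.1111111111
position 10 holds 1

1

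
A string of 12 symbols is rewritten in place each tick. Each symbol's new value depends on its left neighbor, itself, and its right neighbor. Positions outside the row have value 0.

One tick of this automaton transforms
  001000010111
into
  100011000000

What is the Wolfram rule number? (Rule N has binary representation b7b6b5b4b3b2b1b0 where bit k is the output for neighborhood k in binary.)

1

position 10: 111 → 0  (bit 7 = 0)
position 11: 110 → 0  (bit 6 = 0)
position 8: 101 → 0  (bit 5 = 0)
position 3: 100 → 0  (bit 4 = 0)
position 9: 011 → 0  (bit 3 = 0)
position 2: 010 → 0  (bit 2 = 0)
position 1: 001 → 0  (bit 1 = 0)
position 0: 000 → 1  (bit 0 = 1)
bits b7..b0 = 00000001 = 1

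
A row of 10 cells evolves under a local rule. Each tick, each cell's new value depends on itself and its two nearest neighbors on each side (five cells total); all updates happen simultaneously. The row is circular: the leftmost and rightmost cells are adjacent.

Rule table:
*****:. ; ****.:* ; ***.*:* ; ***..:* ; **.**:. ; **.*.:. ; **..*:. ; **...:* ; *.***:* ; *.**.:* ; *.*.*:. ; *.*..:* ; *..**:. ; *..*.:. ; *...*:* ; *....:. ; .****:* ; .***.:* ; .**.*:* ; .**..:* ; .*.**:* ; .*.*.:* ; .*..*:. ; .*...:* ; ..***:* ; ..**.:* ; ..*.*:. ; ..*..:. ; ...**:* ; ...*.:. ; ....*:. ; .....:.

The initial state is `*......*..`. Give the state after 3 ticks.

.*........
..*.......
...*......

...*......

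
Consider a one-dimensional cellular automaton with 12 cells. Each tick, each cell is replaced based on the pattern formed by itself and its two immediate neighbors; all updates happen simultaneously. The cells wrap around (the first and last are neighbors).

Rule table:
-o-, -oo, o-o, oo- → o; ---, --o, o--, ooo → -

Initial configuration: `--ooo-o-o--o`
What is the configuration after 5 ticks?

tick 1: --o-ooooo--o
tick 2: --ooo---o--o
tick 3: --o-o---o--o
tick 4: --ooo---o--o  (repeats tick 2; period 2)
tick 5: --o-o---o--o

--o-o---o--o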